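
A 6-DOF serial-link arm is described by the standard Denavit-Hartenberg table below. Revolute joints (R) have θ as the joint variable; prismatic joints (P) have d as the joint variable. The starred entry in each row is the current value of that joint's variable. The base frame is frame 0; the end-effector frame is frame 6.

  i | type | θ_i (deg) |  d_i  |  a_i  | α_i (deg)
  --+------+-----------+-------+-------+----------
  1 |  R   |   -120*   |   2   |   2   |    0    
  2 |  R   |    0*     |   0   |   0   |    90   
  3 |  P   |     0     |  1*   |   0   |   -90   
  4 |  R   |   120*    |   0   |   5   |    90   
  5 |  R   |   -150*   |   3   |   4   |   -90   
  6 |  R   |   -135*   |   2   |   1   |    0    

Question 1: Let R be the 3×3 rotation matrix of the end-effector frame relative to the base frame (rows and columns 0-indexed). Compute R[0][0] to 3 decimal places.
End-effector x-axis (col 0 of R) = (0.6124,-0.7071,0.3536)
R[0][0] = 0.6124

0.612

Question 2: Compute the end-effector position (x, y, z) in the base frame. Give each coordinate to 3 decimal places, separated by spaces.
after link 1: o_1 = (-1.0000, -1.7321, 2.0000)
after link 2: o_2 = (-1.0000, -1.7321, 2.0000)
after link 3: o_3 = (-1.8660, -1.2321, 2.0000)
after link 4: o_4 = (3.1340, -1.2321, 2.0000)
after link 5: o_5 = (-0.3301, -4.2321, 0.0000)
after link 6: o_6 = (1.2822, -4.9392, -1.3785)

1.282 -4.939 -1.378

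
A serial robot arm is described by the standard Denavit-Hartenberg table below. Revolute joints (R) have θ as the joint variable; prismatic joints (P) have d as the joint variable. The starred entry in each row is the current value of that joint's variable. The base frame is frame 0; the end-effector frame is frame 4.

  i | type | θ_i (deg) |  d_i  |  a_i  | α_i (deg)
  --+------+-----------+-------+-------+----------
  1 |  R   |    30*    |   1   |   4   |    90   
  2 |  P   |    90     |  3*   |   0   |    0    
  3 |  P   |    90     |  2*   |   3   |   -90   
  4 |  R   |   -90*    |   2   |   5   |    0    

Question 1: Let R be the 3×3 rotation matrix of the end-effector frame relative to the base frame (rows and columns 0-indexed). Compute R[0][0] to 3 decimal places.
0.500

End-effector x-axis (col 0 of R) = (0.5000,-0.8660,0.0000)
R[0][0] = 0.5000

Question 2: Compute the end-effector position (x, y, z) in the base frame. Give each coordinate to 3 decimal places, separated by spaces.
5.866 -8.160 -1.000

after link 1: o_1 = (3.4641, 2.0000, 1.0000)
after link 2: o_2 = (4.9641, -0.5981, 1.0000)
after link 3: o_3 = (3.3660, -3.8301, 1.0000)
after link 4: o_4 = (5.8660, -8.1603, -1.0000)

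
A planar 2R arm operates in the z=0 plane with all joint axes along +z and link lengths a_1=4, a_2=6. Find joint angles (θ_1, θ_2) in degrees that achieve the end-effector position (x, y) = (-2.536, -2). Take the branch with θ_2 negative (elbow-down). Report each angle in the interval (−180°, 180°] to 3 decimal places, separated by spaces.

-30.003 -149.999

cos θ_2 = (10.4313−4²−6²)/(2·4·6) = -0.8660; θ_2 = -149.9988° (elbow-down)
β = atan2(-2.0000,-2.5360) = -141.7392°; ψ = atan2(-3.0001,-1.1961) = -111.7362°
θ_1 = β − ψ = -30.0029°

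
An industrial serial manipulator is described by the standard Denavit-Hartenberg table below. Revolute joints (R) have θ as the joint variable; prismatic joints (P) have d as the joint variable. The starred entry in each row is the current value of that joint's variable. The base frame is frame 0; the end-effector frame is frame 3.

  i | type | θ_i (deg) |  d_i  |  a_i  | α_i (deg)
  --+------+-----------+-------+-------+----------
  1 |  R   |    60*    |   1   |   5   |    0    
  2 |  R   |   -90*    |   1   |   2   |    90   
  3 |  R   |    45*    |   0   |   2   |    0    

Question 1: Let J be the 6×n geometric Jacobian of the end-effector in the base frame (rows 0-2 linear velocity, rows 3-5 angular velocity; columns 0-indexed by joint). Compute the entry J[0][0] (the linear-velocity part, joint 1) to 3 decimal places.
axis z_0 = ẑ; lever o_n−o_0 = (5.4568,2.6230,3.4142)
cross product → J_v[:, 0] = (-2.6230,5.4568,0.0000)
J_ω[:, 0] = z_0
entry J[0][0] = -2.6230

-2.623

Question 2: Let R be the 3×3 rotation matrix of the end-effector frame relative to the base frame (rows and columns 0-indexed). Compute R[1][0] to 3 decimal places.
End-effector x-axis (col 0 of R) = (0.6124,-0.3536,0.7071)
R[1][0] = -0.3536

-0.354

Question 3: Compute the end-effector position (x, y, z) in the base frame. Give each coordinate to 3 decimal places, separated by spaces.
after link 1: o_1 = (2.5000, 4.3301, 1.0000)
after link 2: o_2 = (4.2321, 3.3301, 2.0000)
after link 3: o_3 = (5.4568, 2.6230, 3.4142)

5.457 2.623 3.414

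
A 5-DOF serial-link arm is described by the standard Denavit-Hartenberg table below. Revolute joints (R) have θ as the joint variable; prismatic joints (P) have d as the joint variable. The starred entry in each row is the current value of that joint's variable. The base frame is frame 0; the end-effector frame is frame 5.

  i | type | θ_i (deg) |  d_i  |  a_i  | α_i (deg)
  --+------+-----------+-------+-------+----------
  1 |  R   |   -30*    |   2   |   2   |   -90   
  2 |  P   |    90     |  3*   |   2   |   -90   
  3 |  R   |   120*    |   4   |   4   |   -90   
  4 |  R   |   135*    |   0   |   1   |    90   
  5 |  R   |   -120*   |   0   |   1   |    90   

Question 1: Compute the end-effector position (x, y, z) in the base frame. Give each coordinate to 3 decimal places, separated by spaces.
-1.721 0.311 1.073

after link 1: o_1 = (1.7321, -1.0000, 2.0000)
after link 2: o_2 = (3.2321, 1.5981, 0.0000)
after link 3: o_3 = (-1.9641, 0.5981, 2.0000)
after link 4: o_4 = (-1.0455, 0.7749, 1.6464)
after link 5: o_5 = (-1.7213, 0.3115, 1.0732)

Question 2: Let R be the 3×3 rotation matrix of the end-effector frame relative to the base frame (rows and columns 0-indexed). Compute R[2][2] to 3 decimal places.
0.739

End-effector z-axis (col 2 of R) = (-0.6705,0.0634,0.7392)
R[2][2] = 0.7392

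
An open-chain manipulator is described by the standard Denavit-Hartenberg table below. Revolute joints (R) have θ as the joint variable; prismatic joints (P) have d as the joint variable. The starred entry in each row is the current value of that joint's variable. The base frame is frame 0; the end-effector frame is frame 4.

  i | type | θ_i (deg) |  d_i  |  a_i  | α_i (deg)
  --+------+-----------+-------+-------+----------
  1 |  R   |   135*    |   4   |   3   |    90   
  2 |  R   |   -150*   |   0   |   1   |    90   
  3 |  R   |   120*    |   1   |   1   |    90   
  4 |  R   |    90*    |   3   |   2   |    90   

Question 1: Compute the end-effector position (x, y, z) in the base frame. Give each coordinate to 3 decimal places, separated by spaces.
after link 1: o_1 = (-2.1213, 2.1213, 4.0000)
after link 2: o_2 = (-1.5089, 1.5089, 3.5000)
after link 3: o_3 = (-0.8492, 2.0740, 4.6160)
after link 4: o_4 = (2.5095, 0.8365, 5.0490)

2.510 0.837 5.049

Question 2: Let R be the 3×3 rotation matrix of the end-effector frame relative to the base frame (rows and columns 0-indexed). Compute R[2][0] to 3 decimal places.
0.866

End-effector x-axis (col 0 of R) = (0.3536,-0.3536,0.8660)
R[2][0] = 0.8660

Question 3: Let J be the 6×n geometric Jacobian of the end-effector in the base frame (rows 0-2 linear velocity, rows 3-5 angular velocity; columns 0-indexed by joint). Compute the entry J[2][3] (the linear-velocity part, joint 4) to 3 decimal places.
-0.500

axis z_3 = (0.8839,-0.1768,-0.4330); lever o_n−o_3 = (3.3588,-1.2374,0.4330)
cross product → J_v[:, 3] = (-0.6124,-1.8371,-0.5000)
J_ω[:, 3] = z_3
entry J[2][3] = -0.5000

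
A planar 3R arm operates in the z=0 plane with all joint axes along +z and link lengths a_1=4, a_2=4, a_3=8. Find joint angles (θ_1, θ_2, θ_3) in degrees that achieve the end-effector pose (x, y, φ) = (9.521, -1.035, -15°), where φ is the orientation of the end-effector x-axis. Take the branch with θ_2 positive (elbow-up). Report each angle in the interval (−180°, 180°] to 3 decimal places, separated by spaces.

-44.996 149.992 -119.997

wrist centre = target − a_3·(cos φ, sin φ) = (1.7936, 1.0356)
cos θ_2 = (4.2893−4²−4²)/(2·4·4) = -0.8660; θ_2 = 149.9923° (elbow-up)
β = atan2(1.0356,1.7936) = 30.0005°; ψ = atan2(2.0005,0.5362) = 74.9961°
θ_1 = β − ψ = -44.9956°
θ_3 = φ − θ_1 − θ_2 = -119.9966° (wrapped to (-180°,180°])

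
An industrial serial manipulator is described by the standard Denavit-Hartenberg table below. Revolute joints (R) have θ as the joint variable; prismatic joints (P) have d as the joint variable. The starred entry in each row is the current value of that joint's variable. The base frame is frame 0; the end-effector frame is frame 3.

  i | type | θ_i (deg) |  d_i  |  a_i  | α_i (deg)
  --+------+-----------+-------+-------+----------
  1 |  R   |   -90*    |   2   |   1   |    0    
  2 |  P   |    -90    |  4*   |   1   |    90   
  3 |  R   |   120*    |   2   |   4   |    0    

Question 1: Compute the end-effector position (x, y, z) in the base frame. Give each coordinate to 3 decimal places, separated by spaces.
after link 1: o_1 = (0.0000, -1.0000, 2.0000)
after link 2: o_2 = (-1.0000, -1.0000, 6.0000)
after link 3: o_3 = (1.0000, 1.0000, 9.4641)

1.000 1.000 9.464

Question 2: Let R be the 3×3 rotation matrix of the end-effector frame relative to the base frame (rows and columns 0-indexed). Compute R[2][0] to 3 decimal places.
End-effector x-axis (col 0 of R) = (0.5000,0.0000,0.8660)
R[2][0] = 0.8660

0.866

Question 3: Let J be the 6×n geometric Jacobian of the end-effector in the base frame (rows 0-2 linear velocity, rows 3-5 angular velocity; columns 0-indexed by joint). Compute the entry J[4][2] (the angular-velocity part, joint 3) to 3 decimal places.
1.000

axis z_2 = (-0.0000,1.0000,0.0000); lever o_n−o_2 = (2.0000,2.0000,3.4641)
cross product → J_v[:, 2] = (3.4641,0.0000,-2.0000)
J_ω[:, 2] = z_2
entry J[4][2] = 1.0000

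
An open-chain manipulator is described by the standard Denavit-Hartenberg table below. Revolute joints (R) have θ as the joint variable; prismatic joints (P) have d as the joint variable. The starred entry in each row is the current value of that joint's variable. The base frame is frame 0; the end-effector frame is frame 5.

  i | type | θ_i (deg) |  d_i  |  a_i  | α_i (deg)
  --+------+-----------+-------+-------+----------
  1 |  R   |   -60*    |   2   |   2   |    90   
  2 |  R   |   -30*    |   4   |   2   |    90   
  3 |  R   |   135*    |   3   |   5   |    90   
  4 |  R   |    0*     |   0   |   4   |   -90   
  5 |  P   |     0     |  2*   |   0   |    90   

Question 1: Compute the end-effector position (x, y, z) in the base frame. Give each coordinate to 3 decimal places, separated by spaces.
-11.115 -1.476 -0.148

after link 1: o_1 = (1.0000, -1.7321, 2.0000)
after link 2: o_2 = (-1.5981, -5.2321, 1.0000)
after link 3: o_3 = (-6.9409, -3.0491, 0.1697)
after link 4: o_4 = (-10.6151, -2.3420, 1.5839)
after link 5: o_5 = (-11.1151, -1.4760, -0.1481)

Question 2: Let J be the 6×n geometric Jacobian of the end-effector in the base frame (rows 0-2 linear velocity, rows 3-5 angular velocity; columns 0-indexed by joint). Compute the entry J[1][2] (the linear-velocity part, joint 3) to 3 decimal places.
7.955

axis z_2 = (-0.2500,0.4330,-0.8660); lever o_n−o_2 = (-9.5170,3.7561,-1.1481)
cross product → J_v[:, 2] = (2.7557,7.9550,3.1820)
J_ω[:, 2] = z_2
entry J[1][2] = 7.9550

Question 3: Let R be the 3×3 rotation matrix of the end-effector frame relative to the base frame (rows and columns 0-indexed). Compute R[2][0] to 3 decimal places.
End-effector x-axis (col 0 of R) = (-0.9186,0.1768,0.3536)
R[2][0] = 0.3536

0.354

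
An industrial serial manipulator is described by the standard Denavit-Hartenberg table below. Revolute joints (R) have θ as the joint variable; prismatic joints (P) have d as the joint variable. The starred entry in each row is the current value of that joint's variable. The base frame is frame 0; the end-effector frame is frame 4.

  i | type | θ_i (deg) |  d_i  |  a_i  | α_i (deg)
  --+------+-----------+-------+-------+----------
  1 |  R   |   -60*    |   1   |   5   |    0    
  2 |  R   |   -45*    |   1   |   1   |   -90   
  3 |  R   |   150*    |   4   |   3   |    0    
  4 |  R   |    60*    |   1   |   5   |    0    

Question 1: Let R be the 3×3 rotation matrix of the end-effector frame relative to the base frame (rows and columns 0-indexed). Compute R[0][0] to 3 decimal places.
End-effector x-axis (col 0 of R) = (0.2241,0.8365,0.5000)
R[0][0] = 0.2241

0.224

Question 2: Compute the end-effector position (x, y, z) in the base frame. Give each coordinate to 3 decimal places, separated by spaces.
after link 1: o_1 = (2.5000, -4.3301, 1.0000)
after link 2: o_2 = (2.2412, -5.2961, 2.0000)
after link 3: o_3 = (6.7773, -3.8218, 0.5000)
after link 4: o_4 = (8.8640, 0.1020, 3.0000)

8.864 0.102 3.000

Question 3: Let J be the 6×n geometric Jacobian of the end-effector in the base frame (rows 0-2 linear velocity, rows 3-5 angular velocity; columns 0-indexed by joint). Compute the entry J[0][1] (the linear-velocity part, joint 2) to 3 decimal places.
-4.432

axis z_1 = (0.0000,0.0000,1.0000); lever o_n−o_1 = (6.3640,4.4321,2.0000)
cross product → J_v[:, 1] = (-4.4321,6.3640,0.0000)
J_ω[:, 1] = z_1
entry J[0][1] = -4.4321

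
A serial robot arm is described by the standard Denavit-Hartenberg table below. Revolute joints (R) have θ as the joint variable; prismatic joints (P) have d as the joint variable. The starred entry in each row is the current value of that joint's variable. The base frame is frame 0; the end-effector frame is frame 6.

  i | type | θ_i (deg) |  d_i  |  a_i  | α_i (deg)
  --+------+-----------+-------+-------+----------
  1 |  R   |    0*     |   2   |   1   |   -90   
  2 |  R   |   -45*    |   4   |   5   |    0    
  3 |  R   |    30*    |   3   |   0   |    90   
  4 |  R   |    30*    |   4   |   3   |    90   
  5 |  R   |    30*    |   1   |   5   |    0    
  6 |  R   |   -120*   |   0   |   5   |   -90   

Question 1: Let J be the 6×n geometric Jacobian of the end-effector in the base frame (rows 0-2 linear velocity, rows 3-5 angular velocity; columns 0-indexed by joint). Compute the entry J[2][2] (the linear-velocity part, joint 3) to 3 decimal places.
-6.227

axis z_2 = (0.0000,1.0000,0.0000); lever o_n−o_2 = (6.2265,5.7990,3.2213)
cross product → J_v[:, 2] = (3.2213,0.0000,-6.2265)
J_ω[:, 2] = z_2
entry J[2][2] = -6.2265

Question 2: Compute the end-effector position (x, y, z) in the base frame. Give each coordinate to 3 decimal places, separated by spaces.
10.762 9.799 8.757

after link 1: o_1 = (1.0000, 0.0000, 2.0000)
after link 2: o_2 = (4.5355, 4.0000, 5.5355)
after link 3: o_3 = (4.5355, 7.0000, 5.5355)
after link 4: o_4 = (6.0098, 8.5000, 10.0717)
after link 5: o_5 = (9.4679, 9.7990, 13.5865)
after link 6: o_6 = (10.7620, 9.7990, 8.7568)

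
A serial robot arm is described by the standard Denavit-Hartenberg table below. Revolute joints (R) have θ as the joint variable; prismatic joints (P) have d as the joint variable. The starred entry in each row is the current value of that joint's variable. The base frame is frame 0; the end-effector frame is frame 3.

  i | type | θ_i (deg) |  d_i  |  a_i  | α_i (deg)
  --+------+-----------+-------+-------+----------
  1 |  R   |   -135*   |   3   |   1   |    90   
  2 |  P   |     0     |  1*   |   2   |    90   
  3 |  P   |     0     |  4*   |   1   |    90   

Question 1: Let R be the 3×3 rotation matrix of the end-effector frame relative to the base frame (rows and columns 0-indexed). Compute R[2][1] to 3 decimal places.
-1.000

End-effector y-axis (col 1 of R) = (-0.0000,0.0000,-1.0000)
R[2][1] = -1.0000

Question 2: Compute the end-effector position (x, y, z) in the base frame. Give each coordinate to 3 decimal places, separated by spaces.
after link 1: o_1 = (-0.7071, -0.7071, 3.0000)
after link 2: o_2 = (-2.8284, -1.4142, 3.0000)
after link 3: o_3 = (-3.5355, -2.1213, -1.0000)

-3.536 -2.121 -1.000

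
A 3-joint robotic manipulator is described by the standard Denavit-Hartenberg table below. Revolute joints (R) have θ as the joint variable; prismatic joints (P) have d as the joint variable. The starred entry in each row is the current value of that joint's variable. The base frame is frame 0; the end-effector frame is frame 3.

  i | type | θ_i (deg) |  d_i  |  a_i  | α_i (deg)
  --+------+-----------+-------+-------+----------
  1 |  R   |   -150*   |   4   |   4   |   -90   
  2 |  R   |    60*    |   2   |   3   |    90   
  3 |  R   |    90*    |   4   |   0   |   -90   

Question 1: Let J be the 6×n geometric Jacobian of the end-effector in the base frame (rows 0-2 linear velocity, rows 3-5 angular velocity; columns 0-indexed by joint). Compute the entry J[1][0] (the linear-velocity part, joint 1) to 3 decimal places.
axis z_0 = ẑ; lever o_n−o_0 = (-6.7631,-6.2141,3.4019)
cross product → J_v[:, 0] = (6.2141,-6.7631,0.0000)
J_ω[:, 0] = z_0
entry J[1][0] = -6.7631

-6.763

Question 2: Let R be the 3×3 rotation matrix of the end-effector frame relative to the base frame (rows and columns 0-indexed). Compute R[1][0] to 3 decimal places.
End-effector x-axis (col 0 of R) = (0.5000,-0.8660,-0.0000)
R[1][0] = -0.8660

-0.866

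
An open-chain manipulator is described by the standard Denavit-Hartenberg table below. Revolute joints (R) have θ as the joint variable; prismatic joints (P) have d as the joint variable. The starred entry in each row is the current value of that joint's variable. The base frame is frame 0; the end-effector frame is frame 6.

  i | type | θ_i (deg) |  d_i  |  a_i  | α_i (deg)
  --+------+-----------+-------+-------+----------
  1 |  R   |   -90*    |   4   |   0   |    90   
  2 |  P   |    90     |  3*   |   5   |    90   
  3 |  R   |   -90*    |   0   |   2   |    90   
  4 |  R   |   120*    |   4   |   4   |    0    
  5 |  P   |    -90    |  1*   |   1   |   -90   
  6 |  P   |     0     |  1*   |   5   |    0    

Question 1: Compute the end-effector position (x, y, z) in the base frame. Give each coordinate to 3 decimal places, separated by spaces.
after link 1: o_1 = (0.0000, 0.0000, 4.0000)
after link 2: o_2 = (-3.0000, -0.0000, 9.0000)
after link 3: o_3 = (-1.0000, -0.0000, 9.0000)
after link 4: o_4 = (-3.0000, -3.4641, 5.0000)
after link 5: o_5 = (-2.1340, -3.9641, 4.0000)
after link 6: o_6 = (1.6962, -7.3301, 4.0000)

1.696 -7.330 4.000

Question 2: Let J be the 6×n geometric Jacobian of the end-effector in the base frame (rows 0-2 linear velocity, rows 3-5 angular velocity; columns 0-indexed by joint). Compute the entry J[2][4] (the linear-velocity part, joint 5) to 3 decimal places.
-1.000

prismatic axis z_4 = (-0.0000,-0.0000,-1.0000)
J_v[:, 4] = z_4; J_ω[:, 4] = (0,0,0)
entry J[2][4] = -1.0000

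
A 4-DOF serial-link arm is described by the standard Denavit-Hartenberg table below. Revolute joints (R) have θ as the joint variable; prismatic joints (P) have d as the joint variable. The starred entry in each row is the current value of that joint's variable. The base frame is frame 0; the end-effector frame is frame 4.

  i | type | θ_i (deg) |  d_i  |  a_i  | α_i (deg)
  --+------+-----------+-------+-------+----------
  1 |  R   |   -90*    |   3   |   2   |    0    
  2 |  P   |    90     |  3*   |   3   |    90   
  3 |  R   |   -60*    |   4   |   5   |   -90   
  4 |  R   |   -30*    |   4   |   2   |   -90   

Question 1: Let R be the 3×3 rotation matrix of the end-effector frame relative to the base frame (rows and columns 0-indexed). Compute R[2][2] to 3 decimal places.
End-effector z-axis (col 2 of R) = (0.2500,0.8660,-0.4330)
R[2][2] = -0.4330

-0.433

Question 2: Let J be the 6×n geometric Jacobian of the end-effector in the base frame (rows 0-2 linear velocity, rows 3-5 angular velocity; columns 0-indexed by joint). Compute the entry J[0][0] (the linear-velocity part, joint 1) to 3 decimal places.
7.000

axis z_0 = ẑ; lever o_n−o_0 = (9.8301,-7.0000,2.1699)
cross product → J_v[:, 0] = (7.0000,9.8301,-0.0000)
J_ω[:, 0] = z_0
entry J[0][0] = 7.0000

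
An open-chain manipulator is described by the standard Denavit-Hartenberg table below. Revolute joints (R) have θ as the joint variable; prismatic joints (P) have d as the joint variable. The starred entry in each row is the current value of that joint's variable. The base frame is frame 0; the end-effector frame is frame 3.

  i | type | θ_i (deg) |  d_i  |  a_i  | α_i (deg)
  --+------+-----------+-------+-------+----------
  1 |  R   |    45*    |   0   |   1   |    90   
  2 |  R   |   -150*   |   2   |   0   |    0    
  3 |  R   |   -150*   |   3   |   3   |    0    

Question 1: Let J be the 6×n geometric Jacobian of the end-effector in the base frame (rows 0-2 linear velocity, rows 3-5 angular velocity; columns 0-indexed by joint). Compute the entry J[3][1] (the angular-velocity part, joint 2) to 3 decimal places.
axis z_1 = (0.7071,-0.7071,0.0000); lever o_n−o_1 = (4.5962,-2.4749,2.5981)
cross product → J_v[:, 1] = (-1.8371,-1.8371,1.5000)
J_ω[:, 1] = z_1
entry J[3][1] = 0.7071

0.707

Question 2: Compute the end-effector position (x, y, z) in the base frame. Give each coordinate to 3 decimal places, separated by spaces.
5.303 -1.768 2.598

after link 1: o_1 = (0.7071, 0.7071, 0.0000)
after link 2: o_2 = (2.1213, -0.7071, 0.0000)
after link 3: o_3 = (5.3033, -1.7678, 2.5981)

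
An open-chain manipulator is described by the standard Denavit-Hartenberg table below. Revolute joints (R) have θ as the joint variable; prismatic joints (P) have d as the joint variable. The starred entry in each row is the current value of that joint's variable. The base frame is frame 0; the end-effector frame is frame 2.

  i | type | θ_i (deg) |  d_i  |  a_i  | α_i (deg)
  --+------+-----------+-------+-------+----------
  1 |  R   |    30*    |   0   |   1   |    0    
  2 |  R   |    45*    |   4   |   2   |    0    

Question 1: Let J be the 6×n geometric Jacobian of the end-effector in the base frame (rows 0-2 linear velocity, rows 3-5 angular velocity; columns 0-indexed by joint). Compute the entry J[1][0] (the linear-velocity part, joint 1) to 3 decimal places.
axis z_0 = ẑ; lever o_n−o_0 = (1.3837,2.4319,4.0000)
cross product → J_v[:, 0] = (-2.4319,1.3837,0.0000)
J_ω[:, 0] = z_0
entry J[1][0] = 1.3837

1.384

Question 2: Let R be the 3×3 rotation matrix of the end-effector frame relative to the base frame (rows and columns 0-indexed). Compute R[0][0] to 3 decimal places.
End-effector x-axis (col 0 of R) = (0.2588,0.9659,0.0000)
R[0][0] = 0.2588

0.259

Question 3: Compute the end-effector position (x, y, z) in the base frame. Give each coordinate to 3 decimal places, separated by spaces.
1.384 2.432 4.000

after link 1: o_1 = (0.8660, 0.5000, 0.0000)
after link 2: o_2 = (1.3837, 2.4319, 4.0000)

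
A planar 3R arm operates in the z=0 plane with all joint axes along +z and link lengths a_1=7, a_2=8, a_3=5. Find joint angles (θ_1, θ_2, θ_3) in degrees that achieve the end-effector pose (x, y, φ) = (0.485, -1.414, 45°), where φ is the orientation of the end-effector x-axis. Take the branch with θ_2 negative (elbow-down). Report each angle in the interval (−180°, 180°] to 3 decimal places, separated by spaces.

wrist centre = target − a_3·(cos φ, sin φ) = (-3.0505, -4.9495)
cos θ_2 = (33.8036−7²−8²)/(2·7·8) = -0.7071; θ_2 = -135.0003° (elbow-down)
β = atan2(-4.9495,-3.0505) = -121.6467°; ψ = atan2(-5.6568,1.3431) = -76.6434°
θ_1 = β − ψ = -45.0033°
θ_3 = φ − θ_1 − θ_2 = -134.9965° (wrapped to (-180°,180°])

-45.003 -135.000 -134.996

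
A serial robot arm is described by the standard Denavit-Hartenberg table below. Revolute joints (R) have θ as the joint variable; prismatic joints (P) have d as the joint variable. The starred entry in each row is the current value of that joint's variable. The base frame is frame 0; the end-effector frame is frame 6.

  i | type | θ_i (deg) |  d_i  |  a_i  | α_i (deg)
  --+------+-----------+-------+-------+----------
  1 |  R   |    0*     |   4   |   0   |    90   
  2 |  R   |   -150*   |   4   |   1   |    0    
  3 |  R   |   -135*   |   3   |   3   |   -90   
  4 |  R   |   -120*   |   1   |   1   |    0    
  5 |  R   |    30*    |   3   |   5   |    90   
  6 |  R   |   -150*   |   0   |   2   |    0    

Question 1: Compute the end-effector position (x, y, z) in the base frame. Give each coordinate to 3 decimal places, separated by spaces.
after link 1: o_1 = (0.0000, 0.0000, 4.0000)
after link 2: o_2 = (-0.8660, -4.0000, 3.5000)
after link 3: o_3 = (-0.0896, -7.0000, 6.3978)
after link 4: o_4 = (-1.1849, -7.8660, 6.1736)
after link 5: o_5 = (-4.0827, -12.8660, 6.9501)
after link 6: o_6 = (-3.1168, -11.1340, 6.6913)

-3.117 -11.134 6.691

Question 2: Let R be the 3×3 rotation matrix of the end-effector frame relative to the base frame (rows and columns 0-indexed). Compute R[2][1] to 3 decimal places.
End-effector y-axis (col 1 of R) = (0.8365,-0.5000,-0.2241)
R[2][1] = -0.2241

-0.224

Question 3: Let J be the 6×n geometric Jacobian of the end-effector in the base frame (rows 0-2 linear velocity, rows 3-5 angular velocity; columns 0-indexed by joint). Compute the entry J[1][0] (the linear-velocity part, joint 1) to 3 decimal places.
axis z_0 = ẑ; lever o_n−o_0 = (-3.1168,-11.1340,6.6913)
cross product → J_v[:, 0] = (11.1340,-3.1168,0.0000)
J_ω[:, 0] = z_0
entry J[1][0] = -3.1168

-3.117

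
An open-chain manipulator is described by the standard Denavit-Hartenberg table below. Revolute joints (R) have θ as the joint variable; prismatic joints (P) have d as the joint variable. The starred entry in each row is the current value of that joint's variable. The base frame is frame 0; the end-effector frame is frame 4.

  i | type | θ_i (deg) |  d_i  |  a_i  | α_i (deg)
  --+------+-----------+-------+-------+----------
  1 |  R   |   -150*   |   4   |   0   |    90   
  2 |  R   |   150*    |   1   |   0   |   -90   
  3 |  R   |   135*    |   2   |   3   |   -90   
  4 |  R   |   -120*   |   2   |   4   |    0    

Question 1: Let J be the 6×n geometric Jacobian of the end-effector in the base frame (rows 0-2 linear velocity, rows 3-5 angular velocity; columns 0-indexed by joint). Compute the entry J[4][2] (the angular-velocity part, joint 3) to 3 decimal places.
0.250

axis z_2 = (0.4330,0.2500,-0.8660); lever o_n−o_2 = (0.4215,1.0598,-5.7927)
cross product → J_v[:, 2] = (-0.5303,2.1433,0.3536)
J_ω[:, 2] = z_2
entry J[4][2] = 0.2500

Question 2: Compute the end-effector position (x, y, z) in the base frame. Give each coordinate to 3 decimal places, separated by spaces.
after link 1: o_1 = (0.0000, 0.0000, 4.0000)
after link 2: o_2 = (-0.5000, 0.8660, 4.0000)
after link 3: o_3 = (-0.1643, -1.3897, 1.2073)
after link 4: o_4 = (-0.0785, 1.9259, -1.7927)

-0.079 1.926 -1.793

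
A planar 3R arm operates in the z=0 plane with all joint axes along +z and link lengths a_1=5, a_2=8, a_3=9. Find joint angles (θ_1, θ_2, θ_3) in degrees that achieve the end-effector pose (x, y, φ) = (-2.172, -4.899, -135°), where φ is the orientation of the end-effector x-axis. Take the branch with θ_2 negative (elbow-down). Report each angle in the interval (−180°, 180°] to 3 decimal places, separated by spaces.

wrist centre = target − a_3·(cos φ, sin φ) = (4.1920, 1.4650)
cos θ_2 = (19.7186−5²−8²)/(2·5·8) = -0.8660; θ_2 = -149.9990° (elbow-down)
β = atan2(1.4650,4.1920) = 19.2629°; ψ = atan2(-4.0001,-1.9281) = -115.7350°
θ_1 = β − ψ = 134.9979°
θ_3 = φ − θ_1 − θ_2 = -119.9989° (wrapped to (-180°,180°])

134.998 -149.999 -119.999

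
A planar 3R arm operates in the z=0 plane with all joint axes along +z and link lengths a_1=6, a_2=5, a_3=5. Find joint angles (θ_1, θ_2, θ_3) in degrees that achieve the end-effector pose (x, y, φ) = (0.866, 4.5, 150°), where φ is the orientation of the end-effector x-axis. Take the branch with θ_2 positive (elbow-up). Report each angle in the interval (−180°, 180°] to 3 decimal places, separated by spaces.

wrist centre = target − a_3·(cos φ, sin φ) = (5.1961, 2.0000)
cos θ_2 = (30.9997−6²−5²)/(2·6·5) = -0.5000; θ_2 = 120.0003° (elbow-up)
β = atan2(2.0000,5.1961) = 21.0518°; ψ = atan2(4.3301,3.5000) = 51.0518°
θ_1 = β − ψ = -30.0000°
θ_3 = φ − θ_1 − θ_2 = 59.9997° (wrapped to (-180°,180°])

-30.000 120.000 60.000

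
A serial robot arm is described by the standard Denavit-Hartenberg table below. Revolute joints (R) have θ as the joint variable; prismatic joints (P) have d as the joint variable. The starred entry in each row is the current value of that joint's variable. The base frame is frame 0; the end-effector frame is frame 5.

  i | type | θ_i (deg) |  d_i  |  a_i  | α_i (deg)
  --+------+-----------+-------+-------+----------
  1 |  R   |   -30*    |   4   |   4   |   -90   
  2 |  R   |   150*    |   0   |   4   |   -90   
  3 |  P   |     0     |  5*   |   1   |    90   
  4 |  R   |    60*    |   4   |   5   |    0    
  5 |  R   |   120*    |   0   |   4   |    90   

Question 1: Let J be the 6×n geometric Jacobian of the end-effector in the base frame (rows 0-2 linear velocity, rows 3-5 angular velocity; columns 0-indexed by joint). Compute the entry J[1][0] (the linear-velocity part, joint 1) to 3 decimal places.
-1.201

axis z_0 = ẑ; lever o_n−o_0 = (-1.2010,5.3122,10.3301)
cross product → J_v[:, 0] = (-5.3122,-1.2010,0.0000)
J_ω[:, 0] = z_0
entry J[1][0] = -1.2010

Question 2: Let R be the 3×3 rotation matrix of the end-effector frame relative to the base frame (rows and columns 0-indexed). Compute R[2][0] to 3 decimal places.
0.500

End-effector x-axis (col 0 of R) = (0.7500,-0.4330,0.5000)
R[2][0] = 0.5000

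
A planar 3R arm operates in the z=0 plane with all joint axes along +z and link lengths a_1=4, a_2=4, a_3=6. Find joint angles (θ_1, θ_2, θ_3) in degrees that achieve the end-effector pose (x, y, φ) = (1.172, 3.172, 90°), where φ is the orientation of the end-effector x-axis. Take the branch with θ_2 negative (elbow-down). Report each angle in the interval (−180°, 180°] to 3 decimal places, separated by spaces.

0.012 -135.004 -135.009

wrist centre = target − a_3·(cos φ, sin φ) = (1.1720, -2.8280)
cos θ_2 = (9.3712−4²−4²)/(2·4·4) = -0.7072; θ_2 = -135.0036° (elbow-down)
β = atan2(-2.8280,1.1720) = -67.4896°; ψ = atan2(-2.8283,1.1714) = -67.5018°
θ_1 = β − ψ = 0.0122°
θ_3 = φ − θ_1 − θ_2 = -135.0087° (wrapped to (-180°,180°])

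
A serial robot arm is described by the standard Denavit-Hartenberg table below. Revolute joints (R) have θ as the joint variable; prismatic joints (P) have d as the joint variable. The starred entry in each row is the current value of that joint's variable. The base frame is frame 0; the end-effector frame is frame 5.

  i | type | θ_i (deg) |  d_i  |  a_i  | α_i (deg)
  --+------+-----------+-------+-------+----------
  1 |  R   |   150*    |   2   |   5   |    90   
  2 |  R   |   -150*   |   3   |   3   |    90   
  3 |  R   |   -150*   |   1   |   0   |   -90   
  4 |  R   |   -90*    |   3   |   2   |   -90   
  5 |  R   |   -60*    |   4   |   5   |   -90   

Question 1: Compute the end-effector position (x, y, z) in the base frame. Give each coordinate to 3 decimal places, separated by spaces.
-2.222 -4.893 5.163

after link 1: o_1 = (-4.3301, 2.5000, 2.0000)
after link 2: o_2 = (-0.5801, 3.7990, 0.5000)
after link 3: o_3 = (-0.1471, 3.5490, 1.3660)
after link 4: o_4 = (0.5449, 0.1495, 2.3481)
after link 5: o_5 = (-2.2219, -4.8926, 5.1627)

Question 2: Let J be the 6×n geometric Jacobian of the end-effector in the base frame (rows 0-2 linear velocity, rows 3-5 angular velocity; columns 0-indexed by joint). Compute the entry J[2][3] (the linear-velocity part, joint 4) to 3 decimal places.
-1.516

axis z_3 = (-0.0580,-0.9665,-0.2500); lever o_n−o_3 = (-2.0748,-8.4417,3.7966)
cross product → J_v[:, 3] = (-5.7799,0.7389,-1.5155)
J_ω[:, 3] = z_3
entry J[2][3] = -1.5155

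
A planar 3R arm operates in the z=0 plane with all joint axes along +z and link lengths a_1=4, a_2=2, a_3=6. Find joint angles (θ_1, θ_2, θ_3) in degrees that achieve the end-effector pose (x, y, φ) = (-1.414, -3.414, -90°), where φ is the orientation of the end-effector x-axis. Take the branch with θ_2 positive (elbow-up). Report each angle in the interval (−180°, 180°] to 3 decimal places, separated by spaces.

89.994 134.997 45.009

wrist centre = target − a_3·(cos φ, sin φ) = (-1.4140, 2.5860)
cos θ_2 = (8.6868−4²−2²)/(2·4·2) = -0.7071; θ_2 = 134.9975° (elbow-up)
β = atan2(2.5860,-1.4140) = 118.6694°; ψ = atan2(1.4143,2.5858) = 28.6755°
θ_1 = β − ψ = 89.9939°
θ_3 = φ − θ_1 − θ_2 = 45.0087° (wrapped to (-180°,180°])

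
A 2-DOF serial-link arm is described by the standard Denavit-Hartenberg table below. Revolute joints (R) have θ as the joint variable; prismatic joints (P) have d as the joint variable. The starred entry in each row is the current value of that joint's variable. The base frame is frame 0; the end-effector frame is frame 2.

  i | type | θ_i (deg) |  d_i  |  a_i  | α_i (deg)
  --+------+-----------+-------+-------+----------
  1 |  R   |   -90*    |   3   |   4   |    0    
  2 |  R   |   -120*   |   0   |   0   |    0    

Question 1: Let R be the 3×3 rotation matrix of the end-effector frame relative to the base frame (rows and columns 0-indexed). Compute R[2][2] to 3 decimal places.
1.000

End-effector z-axis (col 2 of R) = (0.0000,0.0000,1.0000)
R[2][2] = 1.0000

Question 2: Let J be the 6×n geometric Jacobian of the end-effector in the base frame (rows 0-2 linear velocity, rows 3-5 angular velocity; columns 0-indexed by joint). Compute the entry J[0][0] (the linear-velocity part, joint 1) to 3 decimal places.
4.000

axis z_0 = ẑ; lever o_n−o_0 = (0.0000,-4.0000,3.0000)
cross product → J_v[:, 0] = (4.0000,0.0000,-0.0000)
J_ω[:, 0] = z_0
entry J[0][0] = 4.0000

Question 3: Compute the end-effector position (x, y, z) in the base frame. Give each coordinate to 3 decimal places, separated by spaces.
0.000 -4.000 3.000

after link 1: o_1 = (0.0000, -4.0000, 3.0000)
after link 2: o_2 = (0.0000, -4.0000, 3.0000)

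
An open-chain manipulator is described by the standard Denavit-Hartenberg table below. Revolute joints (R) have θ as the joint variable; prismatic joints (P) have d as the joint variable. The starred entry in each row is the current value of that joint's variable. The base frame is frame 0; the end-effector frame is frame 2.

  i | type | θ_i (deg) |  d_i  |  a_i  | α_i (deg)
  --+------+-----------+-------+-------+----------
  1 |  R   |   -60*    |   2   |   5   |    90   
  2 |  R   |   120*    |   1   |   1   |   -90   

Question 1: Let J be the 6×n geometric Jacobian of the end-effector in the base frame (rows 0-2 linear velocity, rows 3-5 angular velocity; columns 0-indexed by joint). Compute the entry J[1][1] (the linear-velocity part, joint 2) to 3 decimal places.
0.750

axis z_1 = (-0.8660,-0.5000,0.0000); lever o_n−o_1 = (-1.1160,-0.0670,0.8660)
cross product → J_v[:, 1] = (-0.4330,0.7500,-0.5000)
J_ω[:, 1] = z_1
entry J[1][1] = 0.7500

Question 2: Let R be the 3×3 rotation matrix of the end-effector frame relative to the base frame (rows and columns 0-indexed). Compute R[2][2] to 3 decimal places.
-0.500

End-effector z-axis (col 2 of R) = (-0.4330,0.7500,-0.5000)
R[2][2] = -0.5000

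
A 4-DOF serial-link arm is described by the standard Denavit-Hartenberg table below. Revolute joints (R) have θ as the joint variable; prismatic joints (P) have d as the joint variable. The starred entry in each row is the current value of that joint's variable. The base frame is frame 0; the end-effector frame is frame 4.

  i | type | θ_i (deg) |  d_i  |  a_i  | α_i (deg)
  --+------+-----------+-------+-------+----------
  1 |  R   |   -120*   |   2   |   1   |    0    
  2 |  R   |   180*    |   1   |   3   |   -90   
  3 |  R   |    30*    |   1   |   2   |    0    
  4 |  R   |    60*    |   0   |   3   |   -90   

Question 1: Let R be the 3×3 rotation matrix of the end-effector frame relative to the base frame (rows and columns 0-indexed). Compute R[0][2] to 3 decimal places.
-0.500

End-effector z-axis (col 2 of R) = (-0.5000,-0.8660,-0.0000)
R[0][2] = -0.5000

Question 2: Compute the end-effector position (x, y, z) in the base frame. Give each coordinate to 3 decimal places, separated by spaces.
1.000 3.732 -1.000

after link 1: o_1 = (-0.5000, -0.8660, 2.0000)
after link 2: o_2 = (1.0000, 1.7321, 3.0000)
after link 3: o_3 = (1.0000, 3.7321, 2.0000)
after link 4: o_4 = (1.0000, 3.7321, -1.0000)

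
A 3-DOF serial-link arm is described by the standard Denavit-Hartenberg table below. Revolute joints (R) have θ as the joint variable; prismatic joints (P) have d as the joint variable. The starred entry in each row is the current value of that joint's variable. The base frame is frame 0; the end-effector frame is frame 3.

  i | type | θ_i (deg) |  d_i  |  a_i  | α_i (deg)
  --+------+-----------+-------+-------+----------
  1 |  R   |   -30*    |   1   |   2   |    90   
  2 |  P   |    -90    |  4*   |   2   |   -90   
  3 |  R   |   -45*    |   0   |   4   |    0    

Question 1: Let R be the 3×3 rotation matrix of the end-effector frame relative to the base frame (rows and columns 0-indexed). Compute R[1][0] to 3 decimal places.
End-effector x-axis (col 0 of R) = (-0.3536,-0.6124,-0.7071)
R[1][0] = -0.6124

-0.612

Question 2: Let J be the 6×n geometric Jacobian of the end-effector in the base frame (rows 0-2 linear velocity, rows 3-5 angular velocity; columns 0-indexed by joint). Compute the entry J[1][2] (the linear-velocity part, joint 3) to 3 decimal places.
2.449

axis z_2 = (0.8660,-0.5000,0.0000); lever o_n−o_2 = (-1.4142,-2.4495,-2.8284)
cross product → J_v[:, 2] = (1.4142,2.4495,-2.8284)
J_ω[:, 2] = z_2
entry J[1][2] = 2.4495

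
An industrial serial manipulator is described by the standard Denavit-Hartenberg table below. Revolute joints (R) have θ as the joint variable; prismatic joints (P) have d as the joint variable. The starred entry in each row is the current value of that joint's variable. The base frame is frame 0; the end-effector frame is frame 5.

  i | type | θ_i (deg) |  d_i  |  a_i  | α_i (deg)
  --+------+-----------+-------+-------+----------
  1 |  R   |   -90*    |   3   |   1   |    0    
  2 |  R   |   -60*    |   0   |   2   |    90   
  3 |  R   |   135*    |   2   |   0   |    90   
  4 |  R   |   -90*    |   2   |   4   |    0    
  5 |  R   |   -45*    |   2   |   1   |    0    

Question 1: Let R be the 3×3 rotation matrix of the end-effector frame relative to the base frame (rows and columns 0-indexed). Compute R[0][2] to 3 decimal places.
End-effector z-axis (col 2 of R) = (-0.6124,-0.3536,0.7071)
R[0][2] = -0.6124

-0.612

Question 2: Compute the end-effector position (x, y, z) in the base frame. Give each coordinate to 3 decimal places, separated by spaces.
-3.261 -6.009 5.328

after link 1: o_1 = (0.0000, -1.0000, 3.0000)
after link 2: o_2 = (-1.7321, -2.0000, 3.0000)
after link 3: o_3 = (-2.7321, -0.2679, 3.0000)
after link 4: o_4 = (-1.9568, -4.4392, 4.4142)
after link 5: o_5 = (-3.2610, -6.0086, 5.3284)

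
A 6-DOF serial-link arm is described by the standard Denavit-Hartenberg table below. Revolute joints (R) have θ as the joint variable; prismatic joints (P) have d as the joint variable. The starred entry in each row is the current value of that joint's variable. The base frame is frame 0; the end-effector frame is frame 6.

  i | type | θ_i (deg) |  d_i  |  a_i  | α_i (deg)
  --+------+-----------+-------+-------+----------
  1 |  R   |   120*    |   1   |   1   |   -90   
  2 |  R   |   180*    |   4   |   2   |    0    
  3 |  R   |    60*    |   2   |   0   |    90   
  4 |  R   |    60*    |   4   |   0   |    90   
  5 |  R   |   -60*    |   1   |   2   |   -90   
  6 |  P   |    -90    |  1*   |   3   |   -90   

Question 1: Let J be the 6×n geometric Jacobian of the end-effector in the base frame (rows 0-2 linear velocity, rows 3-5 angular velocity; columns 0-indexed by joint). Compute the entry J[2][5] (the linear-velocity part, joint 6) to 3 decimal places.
0.125

prismatic axis z_5 = (-0.3248,-0.9375,0.1250)
J_v[:, 5] = z_5; J_ω[:, 5] = (0,0,0)
entry J[2][5] = 0.1250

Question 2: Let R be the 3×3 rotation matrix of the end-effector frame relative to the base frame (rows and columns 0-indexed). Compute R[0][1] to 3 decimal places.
0.325

End-effector y-axis (col 1 of R) = (0.3248,0.9375,-0.1250)
R[0][1] = 0.3248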